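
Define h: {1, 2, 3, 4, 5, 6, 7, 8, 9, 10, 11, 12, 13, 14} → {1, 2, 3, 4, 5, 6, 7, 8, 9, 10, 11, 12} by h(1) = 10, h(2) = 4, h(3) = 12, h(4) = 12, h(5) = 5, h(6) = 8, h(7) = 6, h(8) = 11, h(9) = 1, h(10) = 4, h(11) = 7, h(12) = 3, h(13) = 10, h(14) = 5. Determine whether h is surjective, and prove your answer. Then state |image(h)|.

10

No element maps to 2, so h is not surjective.
The image of h is {1, 3, 4, 5, 6, 7, 8, 10, 11, 12}, which has 10 elements.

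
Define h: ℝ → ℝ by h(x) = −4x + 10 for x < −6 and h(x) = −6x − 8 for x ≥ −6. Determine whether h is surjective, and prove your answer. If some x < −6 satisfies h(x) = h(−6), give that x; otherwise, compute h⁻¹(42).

-8

Both pieces are strictly decreasing (slopes −4 and −6), so each is injective on its own interval.
The left piece maps (−∞, −6) onto (34, ∞); the right piece maps [−6, ∞) onto (−∞, 28].
The union (34, ∞) ∪ (−∞, 28] omits the interval between 34 and 28; in particular 34 has no preimage. So h is not surjective.
Because the two images are disjoint, no x < −6 has h(x) = h(−6), so we compute h⁻¹(42): 42 lies in (34, ∞), so solve −4x + 10 = 42: x = (42 − 10)/(−4) = −8.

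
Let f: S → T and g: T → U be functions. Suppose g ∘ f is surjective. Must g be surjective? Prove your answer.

surjective

Let c ∈ U. Since g ∘ f is surjective, some a ∈ S has g(f(a)) = c. Then b = f(a) ∈ T satisfies g(b) = c. So g is surjective.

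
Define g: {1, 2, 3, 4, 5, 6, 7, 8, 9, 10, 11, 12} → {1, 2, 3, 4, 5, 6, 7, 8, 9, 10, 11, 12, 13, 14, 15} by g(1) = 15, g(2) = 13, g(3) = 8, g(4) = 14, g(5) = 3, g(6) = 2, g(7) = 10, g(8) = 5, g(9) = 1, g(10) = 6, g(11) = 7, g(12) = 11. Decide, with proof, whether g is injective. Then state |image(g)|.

The values g(1), …, g(12) are 15, 13, 8, 14, 3, 2, 10, 5, 1, 6, 7, 11 — all distinct.
So g(a) = g(b) only when a = b, and g is injective.
The image of g is {1, 2, 3, 5, 6, 7, 8, 10, 11, 13, 14, 15}, which has 12 elements.

12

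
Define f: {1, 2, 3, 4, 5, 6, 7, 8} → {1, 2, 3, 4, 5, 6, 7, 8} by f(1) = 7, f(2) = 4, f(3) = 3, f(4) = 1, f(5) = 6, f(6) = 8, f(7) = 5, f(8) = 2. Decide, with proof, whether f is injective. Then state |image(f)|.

8

The values f(1), …, f(8) are 7, 4, 3, 1, 6, 8, 5, 2 — all distinct.
So f(s) = f(t) only when s = t, and f is injective.
The image of f is {1, 2, 3, 4, 5, 6, 7, 8}, which has 8 elements.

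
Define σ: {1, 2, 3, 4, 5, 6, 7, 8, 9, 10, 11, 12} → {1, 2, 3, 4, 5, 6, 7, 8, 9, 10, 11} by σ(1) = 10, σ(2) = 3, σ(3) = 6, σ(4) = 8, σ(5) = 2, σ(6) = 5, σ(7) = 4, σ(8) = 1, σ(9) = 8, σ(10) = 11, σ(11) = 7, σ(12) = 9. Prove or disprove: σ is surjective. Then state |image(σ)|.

11

Every element of the codomain has a preimage: 1 = σ(8), 2 = σ(5), 3 = σ(2), 4 = σ(7), 5 = σ(6), 6 = σ(3), 7 = σ(11), 8 = σ(4), 9 = σ(12), 10 = σ(1), 11 = σ(10).
Thus σ is surjective.
The image of σ is {1, 2, 3, 4, 5, 6, 7, 8, 9, 10, 11}, which has 11 elements.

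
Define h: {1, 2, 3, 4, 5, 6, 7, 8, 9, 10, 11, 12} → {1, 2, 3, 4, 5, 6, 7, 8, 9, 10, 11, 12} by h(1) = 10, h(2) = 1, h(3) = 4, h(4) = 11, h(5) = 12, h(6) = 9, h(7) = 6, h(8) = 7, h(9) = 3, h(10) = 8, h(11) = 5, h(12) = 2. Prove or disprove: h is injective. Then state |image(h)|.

The values h(1), …, h(12) are 10, 1, 4, 11, 12, 9, 6, 7, 3, 8, 5, 2 — all distinct.
So h(a) = h(b) only when a = b, and h is injective.
The image of h is {1, 2, 3, 4, 5, 6, 7, 8, 9, 10, 11, 12}, which has 12 elements.

12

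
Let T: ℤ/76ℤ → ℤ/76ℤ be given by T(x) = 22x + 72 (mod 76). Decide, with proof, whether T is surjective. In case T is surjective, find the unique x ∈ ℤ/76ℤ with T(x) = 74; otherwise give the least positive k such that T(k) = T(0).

38

Since gcd(22, 76) = 2, we have 22x ≡ 0 (mod 2) for all x, so T(x) ≡ 0 (mod 2).
But 1 ≢ 0 (mod 2), so 1 ∈ ℤ/76ℤ has no preimage. Therefore T is not surjective.
Since T is not surjective, we find the least positive k with T(k) = T(0): this means 22k ≡ 0 (mod 76), i.e. 76 ∣ 22k. Since gcd(22, 76) = 2, dividing through by 2 this holds exactly when 38 ∣ 11k, and as gcd(11, 38) = 1, exactly when 38 ∣ k.
The smallest positive such k is 38.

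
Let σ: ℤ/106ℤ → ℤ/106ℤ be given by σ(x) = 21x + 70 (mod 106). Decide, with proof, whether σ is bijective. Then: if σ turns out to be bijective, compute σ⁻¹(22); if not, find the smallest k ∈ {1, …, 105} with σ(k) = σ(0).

If σ(u) = σ(v), then 21u ≡ 21v (mod 106). Because gcd(21, 106) = 1, we may cancel 21 to get u ≡ v (mod 106).
We now compute 21⁻¹ mod 106 explicitly. Euclid's algorithm: 106 = 5·21 + 1; back-substituting gives 1 = 101·21 − 20·106, so 21⁻¹ ≡ 101 (mod 106).
For any y ∈ ℤ/106ℤ, x = 101(y − 70) mod 106 satisfies σ(x) = 21·101(y − 70) + 70 ≡ y (since 21·101 ≡ 1 mod 106). So every y has a preimage.
Thus σ is bijective.
Since σ is bijective, we find σ⁻¹(22): we need 21x ≡ 22 − 70 ≡ 58 (mod 106). Using 21⁻¹ = 101: x ≡ 101·58 = 5858 = 55·106 + 28, so x = 28.
Check: σ(28) = 21·28 + 70 = 658 = 6·106 + 22 ≡ 22 (mod 106).

28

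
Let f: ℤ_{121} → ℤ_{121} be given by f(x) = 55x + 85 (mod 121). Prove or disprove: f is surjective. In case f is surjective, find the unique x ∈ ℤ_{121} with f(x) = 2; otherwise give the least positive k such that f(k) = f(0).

11

Since gcd(55, 121) = 11, we have 55x ≡ 0 (mod 11) for all x, so f(x) ≡ 8 (mod 11).
But 0 ≢ 8 (mod 11), so 0 ∈ ℤ_{121} has no preimage. Thus f is not surjective.
Since f is not surjective, we find the least positive k with f(k) = f(0): this means 55k ≡ 0 (mod 121), i.e. 121 ∣ 55k. Since gcd(55, 121) = 11, dividing through by 11 this holds exactly when 11 ∣ 5k, and as gcd(5, 11) = 1, exactly when 11 ∣ k.
The smallest positive such k is 11.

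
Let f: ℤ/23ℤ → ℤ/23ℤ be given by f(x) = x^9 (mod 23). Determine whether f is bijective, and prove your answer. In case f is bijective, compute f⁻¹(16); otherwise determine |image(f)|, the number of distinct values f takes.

Since 23 is prime, the nonzero elements of ℤ/23ℤ form a cyclic group of order 22.
As gcd(9, 22) = 1, raising to the 9th power is a bijection on this group: if x_1^9 ≡ x_2^9 then (x_1x_2^{−1})^9 = 1, and the only element of order dividing gcd(9, 22) = 1 is 1, so x_1 = x_2.
With f(0) = 0 this makes f injective on all of ℤ/23ℤ, hence bijective (finite equal-size domain and codomain). In particular f is bijective.
Since f is bijective, we find the preimage of 16. The inverse of x ↦ x^9 on (ℤ/23ℤ)^× is x ↦ x^5, because 9·5 = 45 = 2·22 + 1 ≡ 1 (mod 22) and x^{22} = 1 for x ≠ 0 (Fermat). So f⁻¹(16) = 16^5 mod 23.
Repeated squaring mod 23: 16^1 ≡ 16, 16^2 ≡ 16² = 256 ≡ 3, 16^4 ≡ 3² = 9. Since 5 = 4 + 1, 16^5 ≡ 9·16: 9·16 = 144 ≡ 6. So 16^5 ≡ 6 (mod 23).
Hence f⁻¹(16) = 6.

6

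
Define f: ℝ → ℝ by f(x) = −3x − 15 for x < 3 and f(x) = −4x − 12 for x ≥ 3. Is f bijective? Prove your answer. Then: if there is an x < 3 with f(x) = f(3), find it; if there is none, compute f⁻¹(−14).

Both pieces are strictly decreasing (slopes −3 and −4), so each is injective on its own interval.
The left piece maps (−∞, 3) onto (−24, ∞); the right piece maps [3, ∞) onto (−∞, −24].
Since −24 = −24, the images partition ℝ: f is injective and surjective, hence bijective.
Because the two images are disjoint, no x < 3 has f(x) = f(3), so we compute f⁻¹(−14): −14 lies in (−24, ∞), so solve −3x − 15 = −14: x = (−14 + 15)/(−3) = −1/3.

-1/3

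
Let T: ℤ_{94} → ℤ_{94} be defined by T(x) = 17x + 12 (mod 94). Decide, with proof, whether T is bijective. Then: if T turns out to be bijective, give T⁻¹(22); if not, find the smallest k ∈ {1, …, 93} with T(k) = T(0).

Suppose T(s) = T(t) in ℤ_{94}. Then 17s + 12 ≡ 17t + 12 (mod 94), therefore 17(s − t) ≡ 0 (mod 94).
Since gcd(17, 94) = 1, 17 is invertible modulo 94, therefore s − t ≡ 0 (mod 94), i.e. s = t.
We now compute 17⁻¹ mod 94 explicitly. Euclid's algorithm: 94 = 5·17 + 9, 17 = 1·9 + 8, 9 = 1·8 + 1; back-substituting gives 1 = 83·17 − 15·94, so 17⁻¹ ≡ 83 (mod 94).
For any y ∈ ℤ_{94}, x = 83(y − 12) mod 94 satisfies T(x) = 17·83(y − 12) + 12 ≡ y (since 17·83 ≡ 1 mod 94). So every y has a preimage.
Hence T is bijective.
Since T is bijective, we find T⁻¹(22): we need 17x ≡ 22 − 12 ≡ 10 (mod 94). Using 17⁻¹ = 83: x ≡ 83·10 = 830 = 8·94 + 78, so x = 78.
Check: T(78) = 17·78 + 12 = 1338 = 14·94 + 22 ≡ 22 (mod 94).

78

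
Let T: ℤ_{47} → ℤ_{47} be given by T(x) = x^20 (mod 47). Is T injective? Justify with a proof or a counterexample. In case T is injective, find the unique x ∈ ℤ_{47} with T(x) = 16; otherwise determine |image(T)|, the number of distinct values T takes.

24

T(23): Repeated squaring mod 47: 23^1 ≡ 23, 23^2 ≡ 23² = 529 ≡ 12, 23^4 ≡ 12² = 144 ≡ 3, 23^8 ≡ 3² = 9, 23^16 ≡ 9² = 81 ≡ 34. Since 20 = 16 + 4, 23^20 ≡ 34·3: 34·3 = 102 ≡ 8. So 23^20 ≡ 8 (mod 47).
T(24): Repeated squaring mod 47: 24^1 ≡ 24, 24^2 ≡ 24² = 576 ≡ 12, 24^4 ≡ 12² = 144 ≡ 3, 24^8 ≡ 3² = 9, 24^16 ≡ 9² = 81 ≡ 34. Since 20 = 16 + 4, 24^20 ≡ 34·3: 34·3 = 102 ≡ 8. So 24^20 ≡ 8 (mod 47).
So T(23) = T(24) = 8 while 23 ≠ 24, so T is not injective.
Since T is not injective, we determine |image(T)|. Computing x^20 mod 47 for each x (by repeated squaring, reducing mod 47 at every step), the values T(0), T(1), …, T(46) are: 0, 1, 6, 7, 36, 3, 42, 37, 28, 2, 18, 25, 17, 4, 34, 21, 27, 32, 12, 16, 14, 24, 9, 8, 8, 9, 24, 14, 16, 12, 32, 27, 21, 34, 4, 17, 25, 18, 2, 28, 37, 42, 3, 36, 7, 6, 1.
The distinct values are {0, 1, 2, 3, 4, 6, 7, 8, 9, 12, 14, 16, 17, 18, 21, 24, 25, 27, 28, 32, 34, 36, 37, 42}; there are 24 of them.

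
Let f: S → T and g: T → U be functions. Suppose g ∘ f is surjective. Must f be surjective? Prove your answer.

not surjective

No. Take S = {0, 1, 2}, T = {0, 1, 2, 3, 4}, U = {0}, f(a) = 0 for every a ∈ S, and g(b) = 0 for every b ∈ T.
Then g ∘ f is surjective onto {0}, but 4 ∈ T has no preimage under f, so f is not surjective.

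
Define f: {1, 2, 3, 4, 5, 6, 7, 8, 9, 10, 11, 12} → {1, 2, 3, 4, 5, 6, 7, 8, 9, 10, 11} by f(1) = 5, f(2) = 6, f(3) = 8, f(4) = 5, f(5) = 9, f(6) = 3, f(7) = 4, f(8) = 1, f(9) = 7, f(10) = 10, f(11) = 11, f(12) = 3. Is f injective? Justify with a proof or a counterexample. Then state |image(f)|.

10

f(1) = 5 = f(4) with 1 ≠ 4, so f is not injective.
The image of f is {1, 3, 4, 5, 6, 7, 8, 9, 10, 11}, which has 10 elements.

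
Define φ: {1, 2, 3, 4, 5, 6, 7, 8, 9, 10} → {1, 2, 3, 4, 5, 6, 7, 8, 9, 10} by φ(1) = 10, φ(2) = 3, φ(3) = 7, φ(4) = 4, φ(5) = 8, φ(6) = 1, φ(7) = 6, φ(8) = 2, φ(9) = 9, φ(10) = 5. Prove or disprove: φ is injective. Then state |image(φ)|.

10

The values φ(1), …, φ(10) are 10, 3, 7, 4, 8, 1, 6, 2, 9, 5 — all distinct.
So φ(s) = φ(t) only when s = t, and φ is injective.
The image of φ is {1, 2, 3, 4, 5, 6, 7, 8, 9, 10}, which has 10 elements.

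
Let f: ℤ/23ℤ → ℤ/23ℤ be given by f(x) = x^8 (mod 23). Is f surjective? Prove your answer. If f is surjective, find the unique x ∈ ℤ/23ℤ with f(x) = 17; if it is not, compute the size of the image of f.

12

f(11): Repeated squaring mod 23: 11^1 ≡ 11, 11^2 ≡ 11² = 121 ≡ 6, 11^4 ≡ 6² = 36 ≡ 13, 11^8 ≡ 13² = 169 ≡ 8. So 11^8 ≡ 8 (mod 23).
f(12): Repeated squaring mod 23: 12^1 ≡ 12, 12^2 ≡ 12² = 144 ≡ 6, 12^4 ≡ 6² = 36 ≡ 13, 12^8 ≡ 13² = 169 ≡ 8. So 12^8 ≡ 8 (mod 23).
So f(11) = f(12) = 8 while 11 ≠ 12, therefore f is not injective.
A non-injective map from the 23-element set ℤ/23ℤ to itself takes at most 22 distinct values, so it cannot be surjective. Hence f is not surjective.
Since f is not surjective, we determine |image(f)|. Computing x^8 mod 23 for each x (by repeated squaring, reducing mod 23 at every step), the values f(0), f(1), …, f(22) are: 0, 1, 3, 6, 9, 16, 18, 12, 4, 13, 2, 8, 8, 2, 13, 4, 12, 18, 16, 9, 6, 3, 1.
The distinct values are {0, 1, 2, 3, 4, 6, 8, 9, 12, 13, 16, 18}; there are 12 of them.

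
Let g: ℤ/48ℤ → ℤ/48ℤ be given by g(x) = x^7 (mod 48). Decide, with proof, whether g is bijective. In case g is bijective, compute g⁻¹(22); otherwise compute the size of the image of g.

g(0) = 0^7 = 0.
g(6): Repeated squaring mod 48: 6^1 ≡ 6, 6^2 ≡ 6² = 36, 6^4 ≡ 36² = 1296 ≡ 0. Since 7 = 4 + 2 + 1, 6^7 ≡ 0·36·6: 0·36 = 0, then 0·6 = 0. So 6^7 ≡ 0 (mod 48).
So g(0) = g(6) = 0 while 0 ≠ 6, therefore g is not injective, hence not bijective.
Since g is not bijective, we determine |image(g)|. Computing x^7 mod 48 for each x (by repeated squaring, reducing mod 48 at every step), the values g(0), g(1), …, g(47) are: 0, 1, 32, 27, 16, 29, 0, 7, 32, 9, 16, 35, 0, 37, 32, 15, 16, 17, 0, 43, 32, 45, 16, 23, 0, 25, 32, 3, 16, 5, 0, 31, 32, 33, 16, 11, 0, 13, 32, 39, 16, 41, 0, 19, 32, 21, 16, 47.
The distinct values are {0, 1, 3, 5, 7, 9, 11, 13, 15, 16, 17, 19, 21, 23, 25, 27, 29, 31, 32, 33, 35, 37, 39, 41, 43, 45, 47}; there are 27 of them.

27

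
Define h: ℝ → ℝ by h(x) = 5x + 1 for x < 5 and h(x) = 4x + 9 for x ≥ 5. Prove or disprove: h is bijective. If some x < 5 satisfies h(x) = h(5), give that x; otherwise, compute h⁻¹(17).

Both pieces are strictly increasing (slopes 5 and 4), so each is injective on its own interval.
The left piece maps (−∞, 5) onto (−∞, 26); the right piece maps [5, ∞) onto [29, ∞).
The images leave a gap (26 has no preimage), so h is not surjective, hence not bijective.
Because the two images are disjoint, no x < 5 has h(x) = h(5), so we compute h⁻¹(17): 17 lies in (−∞, 26), so solve 5x + 1 = 17: x = (17 − 1)/5 = 16/5.

16/5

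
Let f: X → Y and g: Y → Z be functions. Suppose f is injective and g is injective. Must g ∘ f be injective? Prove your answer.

injective

Suppose (g ∘ f)(u) = (g ∘ f)(v), i.e. g(f(u)) = g(f(v)).
Since g is injective, f(u) = f(v). Since f is injective, u = v. So g ∘ f is injective.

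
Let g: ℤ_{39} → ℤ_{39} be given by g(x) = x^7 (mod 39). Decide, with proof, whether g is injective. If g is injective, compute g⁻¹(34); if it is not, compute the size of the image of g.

31

Computing x^7 mod 39 for each x (by repeated squaring, reducing mod 39 at every step), the values g(0), g(1), …, g(38) are: 0, 1, 11, 3, 4, 8, 33, 19, 5, 9, 10, 2, 12, 13, 14, 24, 16, 17, 21, 7, 32, 18, 22, 23, 15, 25, 26, 27, 37, 29, 30, 34, 20, 6, 31, 35, 36, 28, 38.
Every element of ℤ_{39} appears exactly once in this list, so g is a bijection, and in particular injective.
Since g is injective, we read off the preimage of 34 from the same table: g(31) = 34, so g⁻¹(34) = 31.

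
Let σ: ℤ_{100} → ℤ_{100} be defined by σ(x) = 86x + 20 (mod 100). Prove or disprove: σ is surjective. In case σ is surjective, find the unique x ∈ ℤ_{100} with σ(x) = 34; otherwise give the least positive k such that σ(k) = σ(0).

50

Since gcd(86, 100) = 2, we have 86x ≡ 0 (mod 2) for all x, so σ(x) ≡ 0 (mod 2).
But 1 ≢ 0 (mod 2), so 1 ∈ ℤ_{100} has no preimage. Therefore σ is not surjective.
Since σ is not surjective, we find the least positive k with σ(k) = σ(0): this means 86k ≡ 0 (mod 100), i.e. 100 ∣ 86k. Since gcd(86, 100) = 2, dividing through by 2 this holds exactly when 50 ∣ 43k, and as gcd(43, 50) = 1, exactly when 50 ∣ k.
The smallest positive such k is 50.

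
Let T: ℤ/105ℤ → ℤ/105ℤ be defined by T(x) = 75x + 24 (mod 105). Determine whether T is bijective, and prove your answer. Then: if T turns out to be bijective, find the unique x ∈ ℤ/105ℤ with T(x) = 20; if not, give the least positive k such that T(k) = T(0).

7

Recall that T is injective when T(u) = T(v) forces u = v.
We have gcd(75, 105) = 15 > 1. Taking u = 0 and v = 7: T(0) = 24 and T(7) = 75·7 + 24 = 549 ≡ 24 (mod 105).
So T(0) = T(7) while 0 ≠ 7, therefore T is not injective, hence not bijective.
Since T is not bijective, we find the least positive k with T(k) = T(0): this means 75k ≡ 0 (mod 105), i.e. 105 ∣ 75k. Since gcd(75, 105) = 15, dividing through by 15 this holds exactly when 7 ∣ 5k, and as gcd(5, 7) = 1, exactly when 7 ∣ k.
The smallest positive such k is 7.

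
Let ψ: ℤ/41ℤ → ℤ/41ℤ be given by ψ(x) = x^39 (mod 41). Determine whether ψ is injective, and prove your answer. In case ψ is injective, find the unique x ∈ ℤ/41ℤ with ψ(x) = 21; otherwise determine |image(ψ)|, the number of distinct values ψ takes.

2

Since 41 is prime, the nonzero elements of ℤ/41ℤ form a cyclic group of order 40.
As gcd(39, 40) = 1, raising to the 39th power is a bijection on this group: if a^39 ≡ b^39 then (ab^{−1})^39 = 1, and the only element of order dividing gcd(39, 40) = 1 is 1, so a = b.
With ψ(0) = 0 this makes ψ injective on all of ℤ/41ℤ, hence bijective (finite equal-size domain and codomain). In particular ψ is injective.
Since ψ is injective, we find the preimage of 21. The inverse of x ↦ x^39 on (ℤ/41ℤ)^× is x ↦ x^39, because 39·39 = 1521 = 38·40 + 1 ≡ 1 (mod 40) and x^{40} = 1 for x ≠ 0 (Fermat). So ψ⁻¹(21) = 21^39 mod 41.
Repeated squaring mod 41: 21^1 ≡ 21, 21^2 ≡ 21² = 441 ≡ 31, 21^4 ≡ 31² = 961 ≡ 18, 21^8 ≡ 18² = 324 ≡ 37, 21^16 ≡ 37² = 1369 ≡ 16, 21^32 ≡ 16² = 256 ≡ 10. Since 39 = 32 + 4 + 2 + 1, 21^39 ≡ 10·18·31·21: 10·18 = 180 ≡ 16, then 16·31 = 496 ≡ 4, then 4·21 = 84 ≡ 2. So 21^39 ≡ 2 (mod 41).
Hence ψ⁻¹(21) = 2.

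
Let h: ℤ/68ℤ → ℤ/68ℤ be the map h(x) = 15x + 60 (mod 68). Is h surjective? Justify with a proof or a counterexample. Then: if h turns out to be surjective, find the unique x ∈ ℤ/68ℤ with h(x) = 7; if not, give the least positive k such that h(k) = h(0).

1

Recall that surjectivity means every element of the codomain has a preimage under h.
Since gcd(15, 68) = 1, 15 is invertible modulo 68. Euclid's algorithm: 68 = 4·15 + 8, 15 = 1·8 + 7, 8 = 1·7 + 1; back-substituting gives 1 = 59·15 − 13·68, so 15⁻¹ ≡ 59 (mod 68).
For any y ∈ ℤ/68ℤ, x = 59(y − 60) mod 68 satisfies h(x) = 15·59(y − 60) + 60 ≡ y (since 15·59 ≡ 1 mod 68). So every y has a preimage.
Hence h is surjective.
Since h is surjective, we compute h⁻¹(7): solve 15x + 60 ≡ 7 (mod 68), i.e. 15x ≡ 15 (mod 68).
Multiplying by 15⁻¹ = 59 gives x ≡ 59·15 = 885 = 13·68 + 1 ≡ 1 (mod 68).
Check: h(1) = 15·1 + 60 = 75 = 1·68 + 7 ≡ 7 (mod 68).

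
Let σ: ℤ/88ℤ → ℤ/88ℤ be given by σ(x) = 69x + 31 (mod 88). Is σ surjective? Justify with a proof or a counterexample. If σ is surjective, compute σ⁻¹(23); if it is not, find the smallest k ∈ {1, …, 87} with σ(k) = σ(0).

Since gcd(69, 88) = 1, 69 is invertible modulo 88. Euclid's algorithm: 88 = 1·69 + 19, 69 = 3·19 + 12, 19 = 1·12 + 7, 12 = 1·7 + 5, 7 = 1·5 + 2, 5 = 2·2 + 1; back-substituting gives 1 = 37·69 − 29·88, so 69⁻¹ ≡ 37 (mod 88).
For any y ∈ ℤ/88ℤ, x = 37(y − 31) mod 88 satisfies σ(x) = 69·37(y − 31) + 31 ≡ y (since 69·37 ≡ 1 mod 88). So every y has a preimage.
Therefore σ is surjective.
Since σ is surjective, we find σ⁻¹(23): we need 69x ≡ 23 − 31 ≡ 80 (mod 88). Using 69⁻¹ = 37: x ≡ 37·80 = 2960 = 33·88 + 56, so x = 56.
Check: σ(56) = 69·56 + 31 = 3895 = 44·88 + 23 ≡ 23 (mod 88).

56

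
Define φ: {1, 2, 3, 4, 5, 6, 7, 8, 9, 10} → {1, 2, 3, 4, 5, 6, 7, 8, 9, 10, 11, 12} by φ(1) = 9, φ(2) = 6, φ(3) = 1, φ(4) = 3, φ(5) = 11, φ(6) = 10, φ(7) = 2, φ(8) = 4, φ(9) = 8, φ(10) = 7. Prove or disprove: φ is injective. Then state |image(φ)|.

10

The values φ(1), …, φ(10) are 9, 6, 1, 3, 11, 10, 2, 4, 8, 7 — all distinct.
So φ(a) = φ(b) only when a = b, and φ is injective.
The image of φ is {1, 2, 3, 4, 6, 7, 8, 9, 10, 11}, which has 10 elements.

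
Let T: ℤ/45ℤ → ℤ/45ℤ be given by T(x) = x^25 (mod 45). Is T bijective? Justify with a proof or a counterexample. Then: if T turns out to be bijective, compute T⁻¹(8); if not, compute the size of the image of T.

T(0) = 0^25 = 0.
T(15): Repeated squaring mod 45: 15^1 ≡ 15, 15^2 ≡ 15² = 225 ≡ 0, 15^4 ≡ 0² = 0, 15^8 ≡ 0² = 0, 15^16 ≡ 0² = 0. Since 25 = 16 + 8 + 1, 15^25 ≡ 0·0·15: 0·0 = 0, then 0·15 = 0. So 15^25 ≡ 0 (mod 45).
So T(0) = T(15) = 0 while 0 ≠ 15, so T is not injective, hence not bijective.
Since T is not bijective, we determine |image(T)|. Computing x^25 mod 45 for each x (by repeated squaring, reducing mod 45 at every step), the values T(0), T(1), …, T(44) are: 0, 1, 2, 18, 4, 5, 36, 7, 8, 9, 10, 11, 27, 13, 14, 0, 16, 17, 18, 19, 20, 36, 22, 23, 9, 25, 26, 27, 28, 29, 0, 31, 32, 18, 34, 35, 36, 37, 38, 9, 40, 41, 27, 43, 44.
The distinct values are {0, 1, 2, 4, 5, 7, 8, 9, 10, 11, 13, 14, 16, 17, 18, 19, 20, 22, 23, 25, 26, 27, 28, 29, 31, 32, 34, 35, 36, 37, 38, 40, 41, 43, 44}; there are 35 of them.

35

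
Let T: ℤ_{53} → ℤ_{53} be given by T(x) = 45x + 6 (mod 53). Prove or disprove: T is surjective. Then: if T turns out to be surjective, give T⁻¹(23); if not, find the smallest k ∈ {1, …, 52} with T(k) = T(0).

Since gcd(45, 53) = 1, 45 is invertible modulo 53. Euclid's algorithm: 53 = 1·45 + 8, 45 = 5·8 + 5, 8 = 1·5 + 3, 5 = 1·3 + 2, 3 = 1·2 + 1; back-substituting gives 1 = 33·45 − 28·53, so 45⁻¹ ≡ 33 (mod 53).
For any y ∈ ℤ_{53}, x = 33(y − 6) mod 53 satisfies T(x) = 45·33(y − 6) + 6 ≡ y (since 45·33 ≡ 1 mod 53). So every y has a preimage.
Therefore T is surjective.
Since T is surjective, we compute T⁻¹(23): solve 45x + 6 ≡ 23 (mod 53), i.e. 45x ≡ 17 (mod 53).
Multiplying by 45⁻¹ = 33 gives x ≡ 33·17 = 561 = 10·53 + 31 ≡ 31 (mod 53).
Check: T(31) = 45·31 + 6 = 1401 = 26·53 + 23 ≡ 23 (mod 53).

31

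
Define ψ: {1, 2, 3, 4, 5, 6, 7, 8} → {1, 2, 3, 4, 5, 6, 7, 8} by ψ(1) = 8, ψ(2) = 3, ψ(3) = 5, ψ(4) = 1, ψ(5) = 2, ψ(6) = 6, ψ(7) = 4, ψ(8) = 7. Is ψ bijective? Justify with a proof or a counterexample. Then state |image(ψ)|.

8

The values 8, 3, 5, 1, 2, 6, 4, 7 are a permutation of {1, 2, 3, 4, 5, 6, 7, 8}: each element appears exactly once.
So ψ is injective and surjective, hence bijective.
The image of ψ is {1, 2, 3, 4, 5, 6, 7, 8}, which has 8 elements.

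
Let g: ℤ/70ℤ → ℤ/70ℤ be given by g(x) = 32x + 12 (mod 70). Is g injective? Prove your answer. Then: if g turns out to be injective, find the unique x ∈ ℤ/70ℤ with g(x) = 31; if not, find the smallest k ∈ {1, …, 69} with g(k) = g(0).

Recall that injectivity means: for all u, v in the domain, g(u) = g(v) implies u = v.
We have gcd(32, 70) = 2 > 1. Taking u = 0 and v = 35: g(0) = 12 and g(35) = 32·35 + 12 = 1132 ≡ 12 (mod 70).
So g(0) = g(35) while 0 ≠ 35, thus g is not injective.
Since g is not injective, we find the least positive k with g(k) = g(0): this means 32k ≡ 0 (mod 70), i.e. 70 ∣ 32k. Since gcd(32, 70) = 2, dividing through by 2 this holds exactly when 35 ∣ 16k, and as gcd(16, 35) = 1, exactly when 35 ∣ k.
The smallest positive such k is 35.

35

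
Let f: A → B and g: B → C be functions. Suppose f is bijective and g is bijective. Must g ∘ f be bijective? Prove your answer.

bijective

Injectivity: if g(f(a)) = g(f(b)) then f(a) = f(b) (g injective) so a = b (f injective).
Surjectivity: for c ∈ C pick b with g(b) = c, then a with f(a) = b; then (g ∘ f)(a) = c.
Therefore g ∘ f is bijective.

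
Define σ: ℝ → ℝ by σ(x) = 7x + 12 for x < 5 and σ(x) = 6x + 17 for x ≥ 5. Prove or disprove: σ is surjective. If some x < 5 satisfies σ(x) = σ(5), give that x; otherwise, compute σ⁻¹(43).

Both pieces are strictly increasing (slopes 7 and 6), so each is injective on its own interval.
The left piece maps (−∞, 5) onto (−∞, 47); the right piece maps [5, ∞) onto [47, ∞).
These images together cover ℝ, so σ is surjective.
Because the two images are disjoint, no x < 5 has σ(x) = σ(5), so we compute σ⁻¹(43): 43 lies in (−∞, 47), so solve 7x + 12 = 43: x = (43 − 12)/7 = 31/7.

31/7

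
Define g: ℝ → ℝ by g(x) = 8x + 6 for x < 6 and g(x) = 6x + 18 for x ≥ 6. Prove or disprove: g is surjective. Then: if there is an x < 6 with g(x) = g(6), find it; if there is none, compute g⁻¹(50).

Both pieces are strictly increasing (slopes 8 and 6), so each is injective on its own interval.
The left piece maps (−∞, 6) onto (−∞, 54); the right piece maps [6, ∞) onto [54, ∞).
These images together cover ℝ, so g is surjective.
Because the two images are disjoint, no x < 6 has g(x) = g(6), so we compute g⁻¹(50): 50 lies in (−∞, 54), so solve 8x + 6 = 50: x = (50 − 6)/8 = 11/2.

11/2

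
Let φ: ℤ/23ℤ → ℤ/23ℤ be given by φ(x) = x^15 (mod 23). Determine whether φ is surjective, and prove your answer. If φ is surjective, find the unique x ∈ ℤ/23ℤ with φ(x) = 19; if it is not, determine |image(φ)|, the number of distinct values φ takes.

5

Since 23 is prime, the nonzero elements of ℤ/23ℤ form a cyclic group of order 22.
As gcd(15, 22) = 1, raising to the 15th power is a bijection on this group: if u^15 ≡ v^15 then (uv^{−1})^15 = 1, and the only element of order dividing gcd(15, 22) = 1 is 1, so u = v.
With φ(0) = 0 this makes φ injective on all of ℤ/23ℤ, hence bijective (finite equal-size domain and codomain). In particular φ is surjective.
Since φ is surjective, we find the preimage of 19. The inverse of x ↦ x^15 on (ℤ/23ℤ)^× is x ↦ x^3, because 15·3 = 45 = 2·22 + 1 ≡ 1 (mod 22) and x^{22} = 1 for x ≠ 0 (Fermat). So φ⁻¹(19) = 19^3 mod 23.
Repeated squaring mod 23: 19^1 ≡ 19, 19^2 ≡ 19² = 361 ≡ 16. Since 3 = 2 + 1, 19^3 ≡ 16·19: 16·19 = 304 ≡ 5. So 19^3 ≡ 5 (mod 23).
Hence φ⁻¹(19) = 5.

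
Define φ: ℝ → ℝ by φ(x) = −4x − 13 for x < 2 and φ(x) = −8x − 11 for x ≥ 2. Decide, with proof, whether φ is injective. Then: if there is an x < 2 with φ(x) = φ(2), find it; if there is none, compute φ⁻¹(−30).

19/8

Both pieces are strictly decreasing (slopes −4 and −8), so each is injective on its own interval.
The left piece maps (−∞, 2) onto (−21, ∞); the right piece maps [2, ∞) onto (−∞, −27].
These images are disjoint, so no value is attained by both pieces. So φ is injective.
Because the two images are disjoint, no x < 2 has φ(x) = φ(2), so we compute φ⁻¹(−30): −30 lies in (−∞, −27], so solve −8x − 11 = −30: x = (−30 + 11)/(−8) = 19/8.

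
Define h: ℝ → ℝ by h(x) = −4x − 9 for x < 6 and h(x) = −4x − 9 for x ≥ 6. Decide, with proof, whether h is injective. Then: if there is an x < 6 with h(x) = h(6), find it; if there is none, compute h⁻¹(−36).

Both pieces are strictly decreasing (slopes −4 and −4), so each is injective on its own interval.
The left piece maps (−∞, 6) onto (−33, ∞); the right piece maps [6, ∞) onto (−∞, −33].
These images are disjoint, so no value is attained by both pieces. Hence h is injective.
Because the two images are disjoint, no x < 6 has h(x) = h(6), so we compute h⁻¹(−36): −36 lies in (−∞, −33], so solve −4x − 9 = −36: x = (−36 + 9)/(−4) = 27/4.

27/4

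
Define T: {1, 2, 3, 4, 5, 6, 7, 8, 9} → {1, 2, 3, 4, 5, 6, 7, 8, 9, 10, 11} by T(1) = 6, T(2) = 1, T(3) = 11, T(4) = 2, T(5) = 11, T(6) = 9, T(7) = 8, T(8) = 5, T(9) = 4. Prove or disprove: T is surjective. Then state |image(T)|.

No element maps to 3, so T is not surjective.
The image of T is {1, 2, 4, 5, 6, 8, 9, 11}, which has 8 elements.

8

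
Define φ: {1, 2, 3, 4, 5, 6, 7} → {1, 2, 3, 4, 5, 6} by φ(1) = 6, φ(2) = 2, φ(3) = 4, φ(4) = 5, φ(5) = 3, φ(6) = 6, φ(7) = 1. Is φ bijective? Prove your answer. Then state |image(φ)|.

6

φ(1) = 6 = φ(6) with 1 ≠ 6, so φ is not injective, hence not bijective.
The image of φ is {1, 2, 3, 4, 5, 6}, which has 6 elements.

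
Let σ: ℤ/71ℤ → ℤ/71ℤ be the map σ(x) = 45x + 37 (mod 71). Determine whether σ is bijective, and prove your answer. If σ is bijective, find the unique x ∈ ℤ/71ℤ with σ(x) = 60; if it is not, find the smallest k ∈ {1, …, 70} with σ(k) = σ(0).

51

Recall: σ is injective if σ(a) = σ(b) implies a = b.
If σ(a) = σ(b), then 45a ≡ 45b (mod 71). Because gcd(45, 71) = 1, we may cancel 45 to get a ≡ b (mod 71).
We now compute 45⁻¹ mod 71 explicitly. Euclid's algorithm: 71 = 1·45 + 26, 45 = 1·26 + 19, 26 = 1·19 + 7, 19 = 2·7 + 5, 7 = 1·5 + 2, 5 = 2·2 + 1; back-substituting gives 1 = 30·45 − 19·71, so 45⁻¹ ≡ 30 (mod 71).
Then y ↦ 30(y − 37) is a two-sided inverse to σ, so every y ∈ ℤ/71ℤ has a preimage.
Therefore σ is bijective.
Since σ is bijective, we find σ⁻¹(60): we need 45x ≡ 60 − 37 ≡ 23 (mod 71). Using 45⁻¹ = 30: x ≡ 30·23 = 690 = 9·71 + 51, so x = 51.
Check: σ(51) = 45·51 + 37 = 2332 = 32·71 + 60 ≡ 60 (mod 71).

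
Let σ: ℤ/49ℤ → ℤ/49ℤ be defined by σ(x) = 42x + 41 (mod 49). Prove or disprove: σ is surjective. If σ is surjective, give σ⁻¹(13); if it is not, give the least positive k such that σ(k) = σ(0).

Recall that surjectivity means every element of the codomain has a preimage under σ.
Since gcd(42, 49) = 7, we have 42x ≡ 0 (mod 7) for all x, so σ(x) ≡ 6 (mod 7).
But 0 ≢ 6 (mod 7), so 0 ∈ ℤ/49ℤ has no preimage. So σ is not surjective.
Since σ is not surjective, we find the least positive k with σ(k) = σ(0): this means 42k ≡ 0 (mod 49), i.e. 49 ∣ 42k. Since gcd(42, 49) = 7, dividing through by 7 this holds exactly when 7 ∣ 6k, and as gcd(6, 7) = 1, exactly when 7 ∣ k.
The smallest positive such k is 7.

7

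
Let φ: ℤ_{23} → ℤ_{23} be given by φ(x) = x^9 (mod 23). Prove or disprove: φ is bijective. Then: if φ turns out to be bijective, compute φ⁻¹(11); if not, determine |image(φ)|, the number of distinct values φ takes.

5

Since 23 is prime, the nonzero elements of ℤ_{23} form a cyclic group of order 22.
As gcd(9, 22) = 1, raising to the 9th power is a bijection on this group: if a^9 ≡ b^9 then (ab^{−1})^9 = 1, and the only element of order dividing gcd(9, 22) = 1 is 1, so a = b.
With φ(0) = 0 this makes φ injective on all of ℤ_{23}, hence bijective (finite equal-size domain and codomain). In particular φ is bijective.
Since φ is bijective, we find the preimage of 11. The inverse of x ↦ x^9 on (ℤ_{23})^× is x ↦ x^5, because 9·5 = 45 = 2·22 + 1 ≡ 1 (mod 22) and x^{22} = 1 for x ≠ 0 (Fermat). So φ⁻¹(11) = 11^5 mod 23.
Repeated squaring mod 23: 11^1 ≡ 11, 11^2 ≡ 11² = 121 ≡ 6, 11^4 ≡ 6² = 36 ≡ 13. Since 5 = 4 + 1, 11^5 ≡ 13·11: 13·11 = 143 ≡ 5. So 11^5 ≡ 5 (mod 23).
Hence φ⁻¹(11) = 5.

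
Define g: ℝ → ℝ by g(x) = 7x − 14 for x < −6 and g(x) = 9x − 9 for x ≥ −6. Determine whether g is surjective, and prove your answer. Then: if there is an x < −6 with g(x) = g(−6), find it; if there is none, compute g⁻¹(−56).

-7

Both pieces are strictly increasing (slopes 7 and 9), so each is injective on its own interval.
The left piece maps (−∞, −6) onto (−∞, −56); the right piece maps [−6, ∞) onto [−63, ∞).
The union (−∞, −56) ∪ [−63, ∞) covers ℝ, so g is surjective.
For the follow-up: the images overlap, so an x < −6 with g(x) = g(−6) exists. g(−6) = −63; solving 7x − 14 = −63 for x < −6 gives x = (−63 + 14)/7 = −7.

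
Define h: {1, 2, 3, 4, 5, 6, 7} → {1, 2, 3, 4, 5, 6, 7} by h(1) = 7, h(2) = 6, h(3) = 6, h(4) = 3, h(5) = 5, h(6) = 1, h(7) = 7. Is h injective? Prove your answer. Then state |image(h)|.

h(2) = 6 = h(3) with 2 ≠ 3, so h is not injective.
The image of h is {1, 3, 5, 6, 7}, which has 5 elements.

5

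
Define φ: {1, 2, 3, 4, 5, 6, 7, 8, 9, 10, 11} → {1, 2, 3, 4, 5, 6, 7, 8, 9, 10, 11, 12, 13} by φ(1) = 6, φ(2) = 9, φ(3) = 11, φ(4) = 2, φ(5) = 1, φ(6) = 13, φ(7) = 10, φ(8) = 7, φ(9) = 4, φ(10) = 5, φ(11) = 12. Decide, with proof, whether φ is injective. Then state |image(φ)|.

The values φ(1), …, φ(11) are 6, 9, 11, 2, 1, 13, 10, 7, 4, 5, 12 — all distinct.
So φ(s) = φ(t) only when s = t, and φ is injective.
The image of φ is {1, 2, 4, 5, 6, 7, 9, 10, 11, 12, 13}, which has 11 elements.

11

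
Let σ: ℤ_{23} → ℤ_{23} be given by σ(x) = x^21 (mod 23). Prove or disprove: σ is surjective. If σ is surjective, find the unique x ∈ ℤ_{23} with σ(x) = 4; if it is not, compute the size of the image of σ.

6

Since 23 is prime, the nonzero elements of ℤ_{23} form a cyclic group of order 22.
As gcd(21, 22) = 1, raising to the 21st power is a bijection on this group: if s^21 ≡ t^21 then (st^{−1})^21 = 1, and the only element of order dividing gcd(21, 22) = 1 is 1, so s = t.
With σ(0) = 0 this makes σ injective on all of ℤ_{23}, hence bijective (finite equal-size domain and codomain). In particular σ is surjective.
Since σ is surjective, we find the preimage of 4. The inverse of x ↦ x^21 on (ℤ_{23})^× is x ↦ x^21, because 21·21 = 441 = 20·22 + 1 ≡ 1 (mod 22) and x^{22} = 1 for x ≠ 0 (Fermat). So σ⁻¹(4) = 4^21 mod 23.
Repeated squaring mod 23: 4^1 ≡ 4, 4^2 ≡ 4² = 16, 4^4 ≡ 16² = 256 ≡ 3, 4^8 ≡ 3² = 9, 4^16 ≡ 9² = 81 ≡ 12. Since 21 = 16 + 4 + 1, 4^21 ≡ 12·3·4: 12·3 = 36 ≡ 13, then 13·4 = 52 ≡ 6. So 4^21 ≡ 6 (mod 23).
Hence σ⁻¹(4) = 6.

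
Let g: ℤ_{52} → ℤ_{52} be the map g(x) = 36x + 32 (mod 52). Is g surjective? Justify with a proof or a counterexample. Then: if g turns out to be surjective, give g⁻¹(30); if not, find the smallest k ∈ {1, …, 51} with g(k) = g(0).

13

Since gcd(36, 52) = 4, we have 36x ≡ 0 (mod 4) for all x, so g(x) ≡ 0 (mod 4).
But 1 ≢ 0 (mod 4), so 1 ∈ ℤ_{52} has no preimage. Thus g is not surjective.
Since g is not surjective, we find the least positive k with g(k) = g(0): this means 36k ≡ 0 (mod 52), i.e. 52 ∣ 36k. Since gcd(36, 52) = 4, dividing through by 4 this holds exactly when 13 ∣ 9k, and as gcd(9, 13) = 1, exactly when 13 ∣ k.
The smallest positive such k is 13.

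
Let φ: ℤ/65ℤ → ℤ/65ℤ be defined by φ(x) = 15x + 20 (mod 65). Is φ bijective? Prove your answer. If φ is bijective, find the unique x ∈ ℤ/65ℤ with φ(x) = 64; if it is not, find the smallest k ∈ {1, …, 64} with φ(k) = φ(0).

Recall that φ is injective when φ(u) = φ(v) forces u = v.
We have gcd(15, 65) = 5 > 1. Taking u = 0 and v = 13: φ(0) = 20 and φ(13) = 15·13 + 20 = 215 ≡ 20 (mod 65).
So φ(0) = φ(13) while 0 ≠ 13, so φ is not injective, hence not bijective.
Since φ is not bijective, we find the least positive k with φ(k) = φ(0): this means 15k ≡ 0 (mod 65), i.e. 65 ∣ 15k. Since gcd(15, 65) = 5, dividing through by 5 this holds exactly when 13 ∣ 3k, and as gcd(3, 13) = 1, exactly when 13 ∣ k.
The smallest positive such k is 13.

13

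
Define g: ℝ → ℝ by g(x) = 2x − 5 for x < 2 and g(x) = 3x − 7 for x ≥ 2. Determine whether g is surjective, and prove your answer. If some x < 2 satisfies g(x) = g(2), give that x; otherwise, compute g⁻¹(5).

4

Both pieces are strictly increasing (slopes 2 and 3), so each is injective on its own interval.
The left piece maps (−∞, 2) onto (−∞, −1); the right piece maps [2, ∞) onto [−1, ∞).
These images together cover ℝ, so g is surjective.
Because the two images are disjoint, no x < 2 has g(x) = g(2), so we compute g⁻¹(5): 5 lies in [−1, ∞), so solve 3x − 7 = 5: x = (5 + 7)/3 = 4.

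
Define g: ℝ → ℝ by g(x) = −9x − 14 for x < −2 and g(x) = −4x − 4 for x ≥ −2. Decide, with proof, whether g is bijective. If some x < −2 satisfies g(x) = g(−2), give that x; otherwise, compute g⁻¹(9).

Both pieces are strictly decreasing (slopes −9 and −4), so each is injective on its own interval.
The left piece maps (−∞, −2) onto (4, ∞); the right piece maps [−2, ∞) onto (−∞, 4].
Since 4 = 4, the images partition ℝ: g is injective and surjective, hence bijective.
Because the two images are disjoint, no x < −2 has g(x) = g(−2), so we compute g⁻¹(9): 9 lies in (4, ∞), so solve −9x − 14 = 9: x = (9 + 14)/(−9) = −23/9.

-23/9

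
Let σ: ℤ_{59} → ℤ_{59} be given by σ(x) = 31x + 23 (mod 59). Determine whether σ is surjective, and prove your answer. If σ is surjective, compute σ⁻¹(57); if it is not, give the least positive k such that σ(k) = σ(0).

3

By definition, surjectivity means every element of the codomain has a preimage under σ.
Since gcd(31, 59) = 1, 31 is invertible modulo 59. Euclid's algorithm: 59 = 1·31 + 28, 31 = 1·28 + 3, 28 = 9·3 + 1; back-substituting gives 1 = 40·31 − 21·59, so 31⁻¹ ≡ 40 (mod 59).
Then y ↦ 40(y − 23) is a two-sided inverse to σ, so every y ∈ ℤ_{59} has a preimage.
Therefore σ is surjective.
Since σ is surjective, we compute σ⁻¹(57): solve 31x + 23 ≡ 57 (mod 59), i.e. 31x ≡ 34 (mod 59).
Multiplying by 31⁻¹ = 40 gives x ≡ 40·34 = 1360 = 23·59 + 3 ≡ 3 (mod 59).
Check: σ(3) = 31·3 + 23 = 116 = 1·59 + 57 ≡ 57 (mod 59).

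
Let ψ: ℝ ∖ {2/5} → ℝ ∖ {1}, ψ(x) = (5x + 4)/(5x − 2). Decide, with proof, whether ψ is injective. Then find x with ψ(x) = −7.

1/4

Suppose ψ(x_1) = ψ(x_2). Cross-multiplying: (5x_1 + 4)(5x_2 − 2) = (5x_2 + 4)(5x_1 − 2).
Expanding both sides and cancelling the symmetric terms leaves −30·(x_1 − x_2) = 0. Since −30 ≠ 0, x_1 = x_2. Hence ψ is injective.
Solving ψ(x) = −7: cross-multiplying gives 5x + 4 = −7(5x − 2), which rearranges to 40x = 10, so x = 1/4.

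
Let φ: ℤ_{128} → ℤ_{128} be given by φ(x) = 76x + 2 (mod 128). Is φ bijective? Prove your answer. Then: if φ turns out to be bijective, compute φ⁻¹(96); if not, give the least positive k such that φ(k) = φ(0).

32

Recall: φ is injective if φ(s) = φ(t) implies s = t.
We have gcd(76, 128) = 4 > 1. Taking s = 0 and t = 32: φ(0) = 2 and φ(32) = 76·32 + 2 = 2434 ≡ 2 (mod 128).
So φ(0) = φ(32) while 0 ≠ 32, so φ is not injective, hence not bijective.
Since φ is not bijective, we find the least positive k with φ(k) = φ(0): this means 76k ≡ 0 (mod 128), i.e. 128 ∣ 76k. Since gcd(76, 128) = 4, dividing through by 4 this holds exactly when 32 ∣ 19k, and as gcd(19, 32) = 1, exactly when 32 ∣ k.
The smallest positive such k is 32.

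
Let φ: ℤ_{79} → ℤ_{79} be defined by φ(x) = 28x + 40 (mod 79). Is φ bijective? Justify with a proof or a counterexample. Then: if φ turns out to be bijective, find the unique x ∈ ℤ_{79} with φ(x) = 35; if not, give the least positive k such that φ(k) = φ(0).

Suppose φ(x_1) = φ(x_2) in ℤ_{79}. Then 28x_1 + 40 ≡ 28x_2 + 40 (mod 79), therefore 28(x_1 − x_2) ≡ 0 (mod 79).
Since gcd(28, 79) = 1, 28 is invertible modulo 79, thus x_1 − x_2 ≡ 0 (mod 79), i.e. x_1 = x_2.
We now compute 28⁻¹ mod 79 explicitly. Euclid's algorithm: 79 = 2·28 + 23, 28 = 1·23 + 5, 23 = 4·5 + 3, 5 = 1·3 + 2, 3 = 1·2 + 1; back-substituting gives 1 = 48·28 − 17·79, so 28⁻¹ ≡ 48 (mod 79).
For any y ∈ ℤ_{79}, x = 48(y − 40) mod 79 satisfies φ(x) = 28·48(y − 40) + 40 ≡ y (since 28·48 ≡ 1 mod 79). So every y has a preimage.
Hence φ is bijective.
Since φ is bijective, we compute φ⁻¹(35): solve 28x + 40 ≡ 35 (mod 79), i.e. 28x ≡ 74 (mod 79).
Multiplying by 28⁻¹ = 48 gives x ≡ 48·74 = 3552 = 44·79 + 76 ≡ 76 (mod 79).
Check: φ(76) = 28·76 + 40 = 2168 = 27·79 + 35 ≡ 35 (mod 79).

76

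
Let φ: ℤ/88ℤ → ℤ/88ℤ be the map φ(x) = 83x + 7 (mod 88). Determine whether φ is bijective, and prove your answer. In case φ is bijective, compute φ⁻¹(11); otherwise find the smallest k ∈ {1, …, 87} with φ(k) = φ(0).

52

Recall that φ is injective when φ(x_1) = φ(x_2) forces x_1 = x_2.
If φ(x_1) = φ(x_2), then 83x_1 ≡ 83x_2 (mod 88). Because gcd(83, 88) = 1, we may cancel 83 to get x_1 ≡ x_2 (mod 88).
We now compute 83⁻¹ mod 88 explicitly. Euclid's algorithm: 88 = 1·83 + 5, 83 = 16·5 + 3, 5 = 1·3 + 2, 3 = 1·2 + 1; back-substituting gives 1 = 35·83 − 33·88, so 83⁻¹ ≡ 35 (mod 88).
For any y ∈ ℤ/88ℤ, x = 35(y − 7) mod 88 satisfies φ(x) = 83·35(y − 7) + 7 ≡ y (since 83·35 ≡ 1 mod 88). So every y has a preimage.
So φ is bijective.
Since φ is bijective, we find φ⁻¹(11): we need 83x ≡ 11 − 7 ≡ 4 (mod 88). Using 83⁻¹ = 35: x ≡ 35·4 = 140 = 1·88 + 52, so x = 52.
Check: φ(52) = 83·52 + 7 = 4323 = 49·88 + 11 ≡ 11 (mod 88).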